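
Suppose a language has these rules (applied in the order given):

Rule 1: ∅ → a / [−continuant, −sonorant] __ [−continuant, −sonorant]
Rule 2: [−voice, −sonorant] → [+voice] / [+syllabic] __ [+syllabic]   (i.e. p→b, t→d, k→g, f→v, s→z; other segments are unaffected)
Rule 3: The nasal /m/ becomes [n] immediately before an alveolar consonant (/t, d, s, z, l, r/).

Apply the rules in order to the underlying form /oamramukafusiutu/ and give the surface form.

Rule 1 (stop-cluster a-epenthesis): no segment meets the environment; /oamramukafusiutu/ is unchanged.
Rule 2 (intervocalic voicing): /k/ is a voiceless obstruent between vowels /u/ and /a/, so it voices to [g]. /f/ is a voiceless obstruent between vowels /a/ and /u/, so it voices to [v]. /s/ is a voiceless obstruent between vowels /u/ and /i/, so it voices to [z]. /t/ is a voiceless obstruent between vowels /u/ and /u/, so it voices to [d]. /oamramukafusiutu/ → oamramugavuziudu.
Rule 3 (nasal place assimilation): /m/ precedes the alveolar consonant /r/, so it assimilates in place to [n]. /oamramugavuziudu/ → oanramugavuziudu.

oanramugavuziudu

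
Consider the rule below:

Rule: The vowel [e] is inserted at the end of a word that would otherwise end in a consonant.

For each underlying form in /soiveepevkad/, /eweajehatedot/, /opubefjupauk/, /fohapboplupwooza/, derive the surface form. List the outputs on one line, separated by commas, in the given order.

soiveepevkade, eweajehatedote, opubefjupauke, fohapboplupwooza

/soiveepevkad/: the form ends in the consonant /d/, so [e] is inserted word-finally. → [soiveepevkade].
/eweajehatedot/: the form ends in the consonant /t/, so [e] is inserted word-finally. → [eweajehatedote].
/opubefjupauk/: the form ends in the consonant /k/, so [e] is inserted word-finally. → [opubefjupauke].
/fohapboplupwooza/: the rule's environment is not met; surfaces unchanged as [fohapboplupwooza].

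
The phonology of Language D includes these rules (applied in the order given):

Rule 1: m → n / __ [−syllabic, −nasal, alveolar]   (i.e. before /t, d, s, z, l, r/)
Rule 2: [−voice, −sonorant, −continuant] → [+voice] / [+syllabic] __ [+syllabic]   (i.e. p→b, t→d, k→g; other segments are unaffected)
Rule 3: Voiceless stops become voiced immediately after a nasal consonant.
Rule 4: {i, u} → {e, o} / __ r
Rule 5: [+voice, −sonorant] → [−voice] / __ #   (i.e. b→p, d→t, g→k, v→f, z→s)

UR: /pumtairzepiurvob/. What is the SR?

Rule 1 (nasal place assimilation): /m/ precedes the alveolar consonant /t/, so it assimilates in place to [n]. /pumtairzepiurvob/ → puntairzepiurvob.
Rule 2 (intervocalic voicing): /p/ is a voiceless stop between vowels /e/ and /i/, so it voices to [b]. /puntairzepiurvob/ → puntairzebiurvob.
Rule 3 (post-nasal voicing): /t/ is a voiceless stop immediately after the nasal /n/, so it voices to [d]. /puntairzebiurvob/ → pundairzebiurvob.
Rule 4 (pre-rhotic lowering): /i/ is a high vowel immediately before /r/, so it lowers to [e]. /u/ is a high vowel immediately before /r/, so it lowers to [o]. /pundairzebiurvob/ → pundaerzebiorvob.
Rule 5 (final devoicing): /b/ is a voiced obstruent in word-final position, so it devoices to [p]. /pundaerzebiorvob/ → pundaerzebiorvop.

pundaerzebiorvop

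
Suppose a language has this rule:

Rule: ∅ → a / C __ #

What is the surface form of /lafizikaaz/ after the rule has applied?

the form ends in the consonant /z/, so [a] is inserted word-finally.
Surface form: [lafizikaaza].

lafizikaaza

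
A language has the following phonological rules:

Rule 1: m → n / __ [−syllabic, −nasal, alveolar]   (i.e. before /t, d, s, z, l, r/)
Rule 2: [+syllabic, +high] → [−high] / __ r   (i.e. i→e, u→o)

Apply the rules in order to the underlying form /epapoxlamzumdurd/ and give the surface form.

Rule 1 (nasal place assimilation): /m/ precedes the alveolar consonant /z/, so it assimilates in place to [n]. /m/ precedes the alveolar consonant /d/, so it assimilates in place to [n]. /epapoxlamzumdurd/ → epapoxlanzundurd.
Rule 2 (pre-rhotic lowering): /u/ is a high vowel immediately before /r/, so it lowers to [o]. /epapoxlanzundurd/ → epapoxlanzundord.

epapoxlanzundord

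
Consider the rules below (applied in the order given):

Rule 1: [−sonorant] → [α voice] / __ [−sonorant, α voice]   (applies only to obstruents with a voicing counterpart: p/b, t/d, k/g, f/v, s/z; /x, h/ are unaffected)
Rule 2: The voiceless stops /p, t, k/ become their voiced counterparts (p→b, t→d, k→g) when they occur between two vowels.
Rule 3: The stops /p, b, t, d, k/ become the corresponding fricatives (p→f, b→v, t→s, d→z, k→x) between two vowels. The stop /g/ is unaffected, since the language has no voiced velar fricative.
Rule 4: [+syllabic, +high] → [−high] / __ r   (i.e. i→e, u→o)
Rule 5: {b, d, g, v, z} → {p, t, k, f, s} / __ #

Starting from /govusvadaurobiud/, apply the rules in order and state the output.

govuzvazaoroviut

Rule 1 (regressive voicing assimilation): /s/ precedes the voiced obstruent /v/, so it voices to [z] by assimilation. /govusvadaurobiud/ → govuzvadaurobiud.
Rule 2 (intervocalic voicing): no segment meets the environment; /govuzvadaurobiud/ is unchanged.
Rule 3 (intervocalic spirantization): /d/ is a stop between vowels /a/ and /a/, so it spirantizes to the fricative [z]. /b/ is a stop between vowels /o/ and /i/, so it spirantizes to the fricative [v]. /govuzvadaurobiud/ → govuzvazauroviud.
Rule 4 (pre-rhotic lowering): /u/ is a high vowel immediately before /r/, so it lowers to [o]. /govuzvazauroviud/ → govuzvazaoroviud.
Rule 5 (final devoicing): /d/ is a voiced obstruent in word-final position, so it devoices to [t]. /govuzvazaoroviud/ → govuzvazaoroviut.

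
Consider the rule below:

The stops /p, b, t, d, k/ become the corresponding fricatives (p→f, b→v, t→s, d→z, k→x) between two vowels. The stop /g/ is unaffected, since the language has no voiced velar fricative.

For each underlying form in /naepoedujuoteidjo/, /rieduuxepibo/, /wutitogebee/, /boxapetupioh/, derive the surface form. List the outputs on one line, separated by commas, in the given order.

naefoezujuoseidjo, riezuuxefivo, wusisogevee, boxafesufioh

/naepoedujuoteidjo/: /p/ is a stop between vowels /e/ and /o/, so it spirantizes to the fricative [f]. /d/ is a stop between vowels /e/ and /u/, so it spirantizes to the fricative [z]. /t/ is a stop between vowels /o/ and /e/, so it spirantizes to the fricative [s]. → [naefoezujuoseidjo].
/rieduuxepibo/: /d/ is a stop between vowels /e/ and /u/, so it spirantizes to the fricative [z]. /p/ is a stop between vowels /e/ and /i/, so it spirantizes to the fricative [f]. /b/ is a stop between vowels /i/ and /o/, so it spirantizes to the fricative [v]. → [riezuuxefivo].
/wutitogebee/: /t/ is a stop between vowels /u/ and /i/, so it spirantizes to the fricative [s]. /t/ is a stop between vowels /i/ and /o/, so it spirantizes to the fricative [s]. /b/ is a stop between vowels /e/ and /e/, so it spirantizes to the fricative [v]. → [wusisogevee].
/boxapetupioh/: /p/ is a stop between vowels /a/ and /e/, so it spirantizes to the fricative [f]. /t/ is a stop between vowels /e/ and /u/, so it spirantizes to the fricative [s]. /p/ is a stop between vowels /u/ and /i/, so it spirantizes to the fricative [f]. → [boxafesufioh].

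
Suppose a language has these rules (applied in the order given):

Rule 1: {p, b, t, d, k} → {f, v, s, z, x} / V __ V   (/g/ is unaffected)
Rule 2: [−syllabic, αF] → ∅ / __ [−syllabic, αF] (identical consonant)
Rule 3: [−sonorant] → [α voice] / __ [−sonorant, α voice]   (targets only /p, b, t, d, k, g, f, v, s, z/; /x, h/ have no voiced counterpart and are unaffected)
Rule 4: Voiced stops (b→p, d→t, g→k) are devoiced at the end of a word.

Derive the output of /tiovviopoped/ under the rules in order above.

tioviofofet

Rule 1 (intervocalic spirantization): /p/ is a stop between vowels /o/ and /o/, so it spirantizes to the fricative [f]. /p/ is a stop between vowels /o/ and /e/, so it spirantizes to the fricative [f]. /tiovviopoped/ → tiovviofofed.
Rule 2 (degemination): /vv/ is a geminate; the first /v/ deletes. /tiovviofofed/ → tioviofofed.
Rule 3 (regressive voicing assimilation): no segment meets the environment; /tioviofofed/ is unchanged.
Rule 4 (final devoicing): /d/ is a voiced stop in word-final position, so it devoices to [t]. /tioviofofed/ → tioviofofet.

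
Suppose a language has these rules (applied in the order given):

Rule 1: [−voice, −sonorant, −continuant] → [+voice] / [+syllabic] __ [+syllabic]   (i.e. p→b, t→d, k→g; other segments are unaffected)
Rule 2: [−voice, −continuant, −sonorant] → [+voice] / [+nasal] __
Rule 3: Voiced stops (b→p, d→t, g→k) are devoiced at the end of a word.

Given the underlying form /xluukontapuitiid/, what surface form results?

Rule 1 (intervocalic voicing): /k/ is a voiceless stop between vowels /u/ and /o/, so it voices to [g]. /p/ is a voiceless stop between vowels /a/ and /u/, so it voices to [b]. /t/ is a voiceless stop between vowels /i/ and /i/, so it voices to [d]. /xluukontapuitiid/ → xluugontabuidiid.
Rule 2 (post-nasal voicing): /t/ is a voiceless stop immediately after the nasal /n/, so it voices to [d]. /xluugontabuidiid/ → xluugondabuidiid.
Rule 3 (final devoicing): /d/ is a voiced stop in word-final position, so it devoices to [t]. /xluugondabuidiid/ → xluugondabuidiit.

xluugondabuidiit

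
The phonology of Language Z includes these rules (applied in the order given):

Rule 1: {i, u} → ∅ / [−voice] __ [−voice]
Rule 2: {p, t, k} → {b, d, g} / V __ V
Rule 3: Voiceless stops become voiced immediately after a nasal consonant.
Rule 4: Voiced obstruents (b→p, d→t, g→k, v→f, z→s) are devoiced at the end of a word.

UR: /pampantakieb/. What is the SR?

pambandagiep

Rule 1 (high vowel syncope): no segment meets the environment; /pampantakieb/ is unchanged.
Rule 2 (intervocalic voicing): /k/ is a voiceless stop between vowels /a/ and /i/, so it voices to [g]. /pampantakieb/ → pampantagieb.
Rule 3 (post-nasal voicing): /p/ is a voiceless stop immediately after the nasal /m/, so it voices to [b]. /t/ is a voiceless stop immediately after the nasal /n/, so it voices to [d]. /pampantagieb/ → pambandagieb.
Rule 4 (final devoicing): /b/ is a voiced obstruent in word-final position, so it devoices to [p]. /pambandagieb/ → pambandagiep.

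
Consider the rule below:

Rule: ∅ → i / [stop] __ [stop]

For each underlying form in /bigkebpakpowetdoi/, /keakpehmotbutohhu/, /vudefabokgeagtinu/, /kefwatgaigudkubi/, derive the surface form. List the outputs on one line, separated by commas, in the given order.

bigikebipakipowetidoi, keakipehmotibutohhu, vudefabokigeagitinu, kefwatigaigudikubi

/bigkebpakpowetdoi/: /g/ and /k/ form a stop–stop cluster, so [i] is inserted between them. /b/ and /p/ form a stop–stop cluster, so [i] is inserted between them. /k/ and /p/ form a stop–stop cluster, so [i] is inserted between them. /t/ and /d/ form a stop–stop cluster, so [i] is inserted between them. → [bigikebipakipowetidoi].
/keakpehmotbutohhu/: /k/ and /p/ form a stop–stop cluster, so [i] is inserted between them. /t/ and /b/ form a stop–stop cluster, so [i] is inserted between them. → [keakipehmotibutohhu].
/vudefabokgeagtinu/: /k/ and /g/ form a stop–stop cluster, so [i] is inserted between them. /g/ and /t/ form a stop–stop cluster, so [i] is inserted between them. → [vudefabokigeagitinu].
/kefwatgaigudkubi/: /t/ and /g/ form a stop–stop cluster, so [i] is inserted between them. /d/ and /k/ form a stop–stop cluster, so [i] is inserted between them. → [kefwatigaigudikubi].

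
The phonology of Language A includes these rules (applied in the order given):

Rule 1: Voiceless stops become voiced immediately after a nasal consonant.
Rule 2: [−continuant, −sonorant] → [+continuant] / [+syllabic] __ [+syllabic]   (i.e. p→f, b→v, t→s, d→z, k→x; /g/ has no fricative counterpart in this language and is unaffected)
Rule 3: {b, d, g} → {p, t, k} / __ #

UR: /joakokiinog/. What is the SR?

Rule 1 (post-nasal voicing): no segment meets the environment; /joakokiinog/ is unchanged.
Rule 2 (intervocalic spirantization): /k/ is a stop between vowels /a/ and /o/, so it spirantizes to the fricative [x]. /k/ is a stop between vowels /o/ and /i/, so it spirantizes to the fricative [x]. /joakokiinog/ → joaxoxiinog.
Rule 3 (final devoicing): /g/ is a voiced stop in word-final position, so it devoices to [k]. /joaxoxiinog/ → joaxoxiinok.

joaxoxiinok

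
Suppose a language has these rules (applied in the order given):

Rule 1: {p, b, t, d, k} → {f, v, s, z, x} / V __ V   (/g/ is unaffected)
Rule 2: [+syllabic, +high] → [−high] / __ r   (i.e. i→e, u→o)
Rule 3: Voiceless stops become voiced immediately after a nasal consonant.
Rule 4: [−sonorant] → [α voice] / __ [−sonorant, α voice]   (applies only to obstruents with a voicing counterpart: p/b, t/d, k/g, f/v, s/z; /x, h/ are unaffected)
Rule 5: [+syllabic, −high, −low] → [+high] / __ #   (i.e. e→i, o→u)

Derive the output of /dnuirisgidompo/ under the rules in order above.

Rule 1 (intervocalic spirantization): /d/ is a stop between vowels /i/ and /o/, so it spirantizes to the fricative [z]. /dnuirisgidompo/ → dnuirisgizompo.
Rule 2 (pre-rhotic lowering): /i/ is a high vowel immediately before /r/, so it lowers to [e]. /dnuirisgizompo/ → dnuerisgizompo.
Rule 3 (post-nasal voicing): /p/ is a voiceless stop immediately after the nasal /m/, so it voices to [b]. /dnuerisgizompo/ → dnuerisgizombo.
Rule 4 (regressive voicing assimilation): /s/ precedes the voiced obstruent /g/, so it voices to [z] by assimilation. /dnuerisgizombo/ → dnuerizgizombo.
Rule 5 (final vowel raising): /o/ is a mid vowel in word-final position, so it raises to [u]. /dnuerizgizombo/ → dnuerizgizombu.

dnuerizgizombu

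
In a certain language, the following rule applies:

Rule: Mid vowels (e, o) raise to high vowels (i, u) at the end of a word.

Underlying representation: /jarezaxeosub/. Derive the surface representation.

jarezaxeosub

No segment of /jarezaxeosub/ meets the structural description of the rule, so the form surfaces unchanged.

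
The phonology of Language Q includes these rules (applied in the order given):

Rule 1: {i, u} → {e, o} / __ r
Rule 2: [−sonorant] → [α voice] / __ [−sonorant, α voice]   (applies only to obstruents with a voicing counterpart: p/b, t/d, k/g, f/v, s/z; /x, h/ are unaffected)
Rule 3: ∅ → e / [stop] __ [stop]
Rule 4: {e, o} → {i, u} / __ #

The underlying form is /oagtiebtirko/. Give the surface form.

oaketiepeterku

Rule 1 (pre-rhotic lowering): /i/ is a high vowel immediately before /r/, so it lowers to [e]. /oagtiebtirko/ → oagtiebterko.
Rule 2 (regressive voicing assimilation): /g/ precedes the voiceless obstruent /t/, so it devoices to [k] by assimilation. /b/ precedes the voiceless obstruent /t/, so it devoices to [p] by assimilation. /oagtiebterko/ → oaktiepterko.
Rule 3 (stop-cluster e-epenthesis): /k/ and /t/ form a stop–stop cluster, so [e] is inserted between them. /p/ and /t/ form a stop–stop cluster, so [e] is inserted between them. /oaktiepterko/ → oaketiepeterko.
Rule 4 (final vowel raising): /o/ is a mid vowel in word-final position, so it raises to [u]. /oaketiepeterko/ → oaketiepeterku.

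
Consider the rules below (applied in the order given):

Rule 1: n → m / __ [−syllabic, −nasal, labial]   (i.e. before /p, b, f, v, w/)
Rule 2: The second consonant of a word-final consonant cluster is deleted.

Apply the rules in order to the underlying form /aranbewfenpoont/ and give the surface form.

Rule 1 (nasal place assimilation): /n/ precedes the labial consonant /b/, so it assimilates in place to [m]. /n/ precedes the labial consonant /p/, so it assimilates in place to [m]. /aranbewfenpoont/ → arambewfempoont.
Rule 2 (final cluster simplification): /t/ is the second consonant of a word-final cluster /nt/, so it deletes. /arambewfempoont/ → arambewfempoon.

arambewfempoon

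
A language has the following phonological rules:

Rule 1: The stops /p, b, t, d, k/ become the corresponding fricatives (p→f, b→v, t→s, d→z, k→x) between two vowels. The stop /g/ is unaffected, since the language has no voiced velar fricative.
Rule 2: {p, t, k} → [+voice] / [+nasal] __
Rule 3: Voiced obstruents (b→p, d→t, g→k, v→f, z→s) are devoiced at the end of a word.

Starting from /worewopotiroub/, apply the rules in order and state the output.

worewofosiroup

Rule 1 (intervocalic spirantization): /p/ is a stop between vowels /o/ and /o/, so it spirantizes to the fricative [f]. /t/ is a stop between vowels /o/ and /i/, so it spirantizes to the fricative [s]. /worewopotiroub/ → worewofosiroub.
Rule 2 (post-nasal voicing): no segment meets the environment; /worewofosiroub/ is unchanged.
Rule 3 (final devoicing): /b/ is a voiced obstruent in word-final position, so it devoices to [p]. /worewofosiroub/ → worewofosiroup.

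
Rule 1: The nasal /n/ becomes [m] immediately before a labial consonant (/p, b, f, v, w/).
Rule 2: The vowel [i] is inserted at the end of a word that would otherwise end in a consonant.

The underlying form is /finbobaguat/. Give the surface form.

fimbobaguati

Rule 1 (nasal place assimilation): /n/ precedes the labial consonant /b/, so it assimilates in place to [m]. /finbobaguat/ → fimbobaguat.
Rule 2 (final i-epenthesis): the form ends in the consonant /t/, so [i] is inserted word-finally. /fimbobaguat/ → fimbobaguati.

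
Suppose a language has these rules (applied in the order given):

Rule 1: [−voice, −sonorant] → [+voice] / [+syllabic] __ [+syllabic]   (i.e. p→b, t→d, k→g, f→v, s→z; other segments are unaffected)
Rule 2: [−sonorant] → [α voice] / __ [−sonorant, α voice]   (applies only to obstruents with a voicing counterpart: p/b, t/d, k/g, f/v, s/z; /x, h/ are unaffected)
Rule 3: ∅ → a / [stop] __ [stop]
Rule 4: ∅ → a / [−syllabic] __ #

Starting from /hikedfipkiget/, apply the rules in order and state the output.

Rule 1 (intervocalic voicing): /k/ is a voiceless obstruent between vowels /i/ and /e/, so it voices to [g]. /hikedfipkiget/ → higedfipkiget.
Rule 2 (regressive voicing assimilation): /d/ precedes the voiceless obstruent /f/, so it devoices to [t] by assimilation. /higedfipkiget/ → higetfipkiget.
Rule 3 (stop-cluster a-epenthesis): /p/ and /k/ form a stop–stop cluster, so [a] is inserted between them. /higetfipkiget/ → higetfipakiget.
Rule 4 (final a-epenthesis): the form ends in the consonant /t/, so [a] is inserted word-finally. /higetfipakiget/ → higetfipakigeta.

higetfipakigeta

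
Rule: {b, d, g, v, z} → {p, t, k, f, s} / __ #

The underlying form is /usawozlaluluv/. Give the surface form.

/v/ is a voiced obstruent in word-final position, so it devoices to [f].
The other instance of /z/ does not occur in the required environment and remains unchanged.
Surface form: [usawozlaluluf].

usawozlaluluf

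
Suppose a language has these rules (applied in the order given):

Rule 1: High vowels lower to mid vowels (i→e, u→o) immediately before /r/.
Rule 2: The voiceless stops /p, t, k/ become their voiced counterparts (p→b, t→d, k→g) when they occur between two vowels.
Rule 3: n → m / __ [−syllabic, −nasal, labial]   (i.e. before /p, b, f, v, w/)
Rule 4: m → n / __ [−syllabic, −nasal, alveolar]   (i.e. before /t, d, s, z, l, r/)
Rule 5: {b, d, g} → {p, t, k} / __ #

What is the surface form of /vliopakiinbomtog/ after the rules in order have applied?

vliobagiimbontok

Rule 1 (pre-rhotic lowering): no segment meets the environment; /vliopakiinbomtog/ is unchanged.
Rule 2 (intervocalic voicing): /p/ is a voiceless stop between vowels /o/ and /a/, so it voices to [b]. /k/ is a voiceless stop between vowels /a/ and /i/, so it voices to [g]. /vliopakiinbomtog/ → vliobagiinbomtog.
Rule 3 (nasal place assimilation): /n/ precedes the labial consonant /b/, so it assimilates in place to [m]. /vliobagiinbomtog/ → vliobagiimbomtog.
Rule 4 (nasal place assimilation): /m/ precedes the alveolar consonant /t/, so it assimilates in place to [n]. /vliobagiimbomtog/ → vliobagiimbontog.
Rule 5 (final devoicing): /g/ is a voiced stop in word-final position, so it devoices to [k]. /vliobagiimbontog/ → vliobagiimbontok.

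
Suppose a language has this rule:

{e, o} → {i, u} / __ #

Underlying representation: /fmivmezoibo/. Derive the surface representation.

/o/ is a mid vowel in word-final position, so it raises to [u].
Surface form: [fmivmezoibu].

fmivmezoibu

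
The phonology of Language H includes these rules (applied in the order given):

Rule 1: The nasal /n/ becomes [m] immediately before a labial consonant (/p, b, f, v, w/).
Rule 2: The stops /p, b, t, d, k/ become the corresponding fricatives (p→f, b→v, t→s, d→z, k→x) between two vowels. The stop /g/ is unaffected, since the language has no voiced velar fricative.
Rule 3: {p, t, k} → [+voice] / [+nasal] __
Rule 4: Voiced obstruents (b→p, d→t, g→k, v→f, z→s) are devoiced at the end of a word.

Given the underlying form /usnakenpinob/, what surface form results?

usnaxembinop

Rule 1 (nasal place assimilation): /n/ precedes the labial consonant /p/, so it assimilates in place to [m]. /usnakenpinob/ → usnakempinob.
Rule 2 (intervocalic spirantization): /k/ is a stop between vowels /a/ and /e/, so it spirantizes to the fricative [x]. /usnakempinob/ → usnaxempinob.
Rule 3 (post-nasal voicing): /p/ is a voiceless stop immediately after the nasal /m/, so it voices to [b]. /usnaxempinob/ → usnaxembinob.
Rule 4 (final devoicing): /b/ is a voiced obstruent in word-final position, so it devoices to [p]. /usnaxembinob/ → usnaxembinop.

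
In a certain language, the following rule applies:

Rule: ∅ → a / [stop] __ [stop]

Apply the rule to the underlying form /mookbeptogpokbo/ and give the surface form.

mookabepatogapokabo

/k/ and /b/ form a stop–stop cluster, so [a] is inserted between them.
/p/ and /t/ form a stop–stop cluster, so [a] is inserted between them.
/g/ and /p/ form a stop–stop cluster, so [a] is inserted between them.
/k/ and /b/ form a stop–stop cluster, so [a] is inserted between them.
Surface form: [mookabepatogapokabo].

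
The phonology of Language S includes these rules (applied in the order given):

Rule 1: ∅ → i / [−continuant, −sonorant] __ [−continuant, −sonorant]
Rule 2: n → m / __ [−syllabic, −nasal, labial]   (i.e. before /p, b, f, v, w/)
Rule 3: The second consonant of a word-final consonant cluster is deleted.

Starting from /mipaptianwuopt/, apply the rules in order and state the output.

Rule 1 (stop-cluster i-epenthesis): /p/ and /t/ form a stop–stop cluster, so [i] is inserted between them. /p/ and /t/ form a stop–stop cluster, so [i] is inserted between them. /mipaptianwuopt/ → mipapitianwuopit.
Rule 2 (nasal place assimilation): /n/ precedes the labial consonant /w/, so it assimilates in place to [m]. /mipapitianwuopit/ → mipapitiamwuopit.
Rule 3 (final cluster simplification): no segment meets the environment; /mipapitiamwuopit/ is unchanged.

mipapitiamwuopit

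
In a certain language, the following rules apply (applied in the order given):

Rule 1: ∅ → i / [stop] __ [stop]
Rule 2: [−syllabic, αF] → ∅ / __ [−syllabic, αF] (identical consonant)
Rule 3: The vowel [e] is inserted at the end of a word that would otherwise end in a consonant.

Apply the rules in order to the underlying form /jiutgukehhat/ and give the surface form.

jiutigukehate

Rule 1 (stop-cluster i-epenthesis): /t/ and /g/ form a stop–stop cluster, so [i] is inserted between them. /jiutgukehhat/ → jiutigukehhat.
Rule 2 (degemination): /hh/ is a geminate; the first /h/ deletes. /jiutigukehhat/ → jiutigukehat.
Rule 3 (final e-epenthesis): the form ends in the consonant /t/, so [e] is inserted word-finally. /jiutigukehat/ → jiutigukehate.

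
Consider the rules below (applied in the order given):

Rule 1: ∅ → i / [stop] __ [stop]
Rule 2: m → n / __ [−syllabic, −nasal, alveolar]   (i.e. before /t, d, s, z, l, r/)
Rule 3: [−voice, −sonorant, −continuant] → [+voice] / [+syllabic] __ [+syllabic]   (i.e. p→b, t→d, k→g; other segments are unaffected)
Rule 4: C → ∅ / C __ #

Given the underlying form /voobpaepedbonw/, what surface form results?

Rule 1 (stop-cluster i-epenthesis): /b/ and /p/ form a stop–stop cluster, so [i] is inserted between them. /d/ and /b/ form a stop–stop cluster, so [i] is inserted between them. /voobpaepedbonw/ → voobipaepedibonw.
Rule 2 (nasal place assimilation): no segment meets the environment; /voobipaepedibonw/ is unchanged.
Rule 3 (intervocalic voicing): /p/ is a voiceless stop between vowels /i/ and /a/, so it voices to [b]. /p/ is a voiceless stop between vowels /e/ and /e/, so it voices to [b]. /voobipaepedibonw/ → voobibaebedibonw.
Rule 4 (final cluster simplification): /w/ is the second consonant of a word-final cluster /nw/, so it deletes. /voobibaebedibonw/ → voobibaebedibon.

voobibaebedibon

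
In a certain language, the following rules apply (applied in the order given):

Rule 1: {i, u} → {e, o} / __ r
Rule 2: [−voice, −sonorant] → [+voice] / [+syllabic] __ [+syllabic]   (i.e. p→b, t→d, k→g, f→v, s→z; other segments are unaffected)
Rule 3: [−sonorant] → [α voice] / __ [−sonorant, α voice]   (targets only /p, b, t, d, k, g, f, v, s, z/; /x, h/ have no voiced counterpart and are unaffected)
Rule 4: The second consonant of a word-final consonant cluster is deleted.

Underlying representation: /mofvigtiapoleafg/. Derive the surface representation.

Rule 1 (pre-rhotic lowering): no segment meets the environment; /mofvigtiapoleafg/ is unchanged.
Rule 2 (intervocalic voicing): /p/ is a voiceless obstruent between vowels /a/ and /o/, so it voices to [b]. /mofvigtiapoleafg/ → mofvigtiaboleafg.
Rule 3 (regressive voicing assimilation): /f/ precedes the voiced obstruent /v/, so it voices to [v] by assimilation. /g/ precedes the voiceless obstruent /t/, so it devoices to [k] by assimilation. /f/ precedes the voiced obstruent /g/, so it voices to [v] by assimilation. /mofvigtiaboleafg/ → movviktiaboleavg.
Rule 4 (final cluster simplification): /g/ is the second consonant of a word-final cluster /vg/, so it deletes. /movviktiaboleavg/ → movviktiaboleav.

movviktiaboleav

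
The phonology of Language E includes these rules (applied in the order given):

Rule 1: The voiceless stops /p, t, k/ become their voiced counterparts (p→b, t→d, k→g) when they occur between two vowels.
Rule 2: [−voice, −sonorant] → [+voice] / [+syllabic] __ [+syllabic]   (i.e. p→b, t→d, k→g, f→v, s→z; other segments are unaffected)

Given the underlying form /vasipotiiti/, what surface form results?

vazibodiidi

Rule 1 (intervocalic voicing): /p/ is a voiceless stop between vowels /i/ and /o/, so it voices to [b]. /t/ is a voiceless stop between vowels /o/ and /i/, so it voices to [d]. /t/ is a voiceless stop between vowels /i/ and /i/, so it voices to [d]. /vasipotiiti/ → vasibodiidi.
Rule 2 (intervocalic voicing): /s/ is a voiceless obstruent between vowels /a/ and /i/, so it voices to [z]. /vasibodiidi/ → vazibodiidi.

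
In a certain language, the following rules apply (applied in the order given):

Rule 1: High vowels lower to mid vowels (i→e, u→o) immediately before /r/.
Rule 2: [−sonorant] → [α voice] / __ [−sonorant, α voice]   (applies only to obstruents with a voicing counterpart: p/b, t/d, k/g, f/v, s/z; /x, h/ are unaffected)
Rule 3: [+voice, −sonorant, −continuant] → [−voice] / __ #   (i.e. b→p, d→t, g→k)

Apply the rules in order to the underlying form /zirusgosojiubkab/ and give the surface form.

Rule 1 (pre-rhotic lowering): /i/ is a high vowel immediately before /r/, so it lowers to [e]. /zirusgosojiubkab/ → zerusgosojiubkab.
Rule 2 (regressive voicing assimilation): /s/ precedes the voiced obstruent /g/, so it voices to [z] by assimilation. /b/ precedes the voiceless obstruent /k/, so it devoices to [p] by assimilation. /zerusgosojiubkab/ → zeruzgosojiupkab.
Rule 3 (final devoicing): /b/ is a voiced stop in word-final position, so it devoices to [p]. /zeruzgosojiupkab/ → zeruzgosojiupkap.

zeruzgosojiupkap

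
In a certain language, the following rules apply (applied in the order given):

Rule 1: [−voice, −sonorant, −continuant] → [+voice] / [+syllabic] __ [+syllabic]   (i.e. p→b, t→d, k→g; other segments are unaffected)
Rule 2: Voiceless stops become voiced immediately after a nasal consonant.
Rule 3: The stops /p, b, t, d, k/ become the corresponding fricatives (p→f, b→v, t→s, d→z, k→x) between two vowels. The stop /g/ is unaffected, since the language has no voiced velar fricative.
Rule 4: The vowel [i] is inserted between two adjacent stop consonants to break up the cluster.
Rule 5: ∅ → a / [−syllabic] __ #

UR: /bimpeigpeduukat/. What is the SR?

bimbeigipezuugata

Rule 1 (intervocalic voicing): /k/ is a voiceless stop between vowels /u/ and /a/, so it voices to [g]. /bimpeigpeduukat/ → bimpeigpeduugat.
Rule 2 (post-nasal voicing): /p/ is a voiceless stop immediately after the nasal /m/, so it voices to [b]. /bimpeigpeduugat/ → bimbeigpeduugat.
Rule 3 (intervocalic spirantization): /d/ is a stop between vowels /e/ and /u/, so it spirantizes to the fricative [z]. /bimbeigpeduugat/ → bimbeigpezuugat.
Rule 4 (stop-cluster i-epenthesis): /g/ and /p/ form a stop–stop cluster, so [i] is inserted between them. /bimbeigpezuugat/ → bimbeigipezuugat.
Rule 5 (final a-epenthesis): the form ends in the consonant /t/, so [a] is inserted word-finally. /bimbeigipezuugat/ → bimbeigipezuugata.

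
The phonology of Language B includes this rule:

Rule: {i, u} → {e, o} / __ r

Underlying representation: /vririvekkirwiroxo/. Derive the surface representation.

vrerivekkerweroxo

/i/ is a high vowel immediately before /r/, so it lowers to [e].
/i/ is a high vowel immediately before /r/, so it lowers to [e].
/i/ is a high vowel immediately before /r/, so it lowers to [e].
Surface form: [vrerivekkerweroxo].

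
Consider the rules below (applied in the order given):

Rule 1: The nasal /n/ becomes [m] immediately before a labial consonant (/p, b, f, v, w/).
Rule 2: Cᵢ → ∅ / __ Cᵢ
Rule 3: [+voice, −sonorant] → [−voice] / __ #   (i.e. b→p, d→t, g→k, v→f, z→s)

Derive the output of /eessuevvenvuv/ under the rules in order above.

eesuevemvuf

Rule 1 (nasal place assimilation): /n/ precedes the labial consonant /v/, so it assimilates in place to [m]. /eessuevvenvuv/ → eessuevvemvuv.
Rule 2 (degemination): /ss/ is a geminate; the first /s/ deletes. /vv/ is a geminate; the first /v/ deletes. /eessuevvemvuv/ → eesuevemvuv.
Rule 3 (final devoicing): /v/ is a voiced obstruent in word-final position, so it devoices to [f]. /eesuevemvuv/ → eesuevemvuf.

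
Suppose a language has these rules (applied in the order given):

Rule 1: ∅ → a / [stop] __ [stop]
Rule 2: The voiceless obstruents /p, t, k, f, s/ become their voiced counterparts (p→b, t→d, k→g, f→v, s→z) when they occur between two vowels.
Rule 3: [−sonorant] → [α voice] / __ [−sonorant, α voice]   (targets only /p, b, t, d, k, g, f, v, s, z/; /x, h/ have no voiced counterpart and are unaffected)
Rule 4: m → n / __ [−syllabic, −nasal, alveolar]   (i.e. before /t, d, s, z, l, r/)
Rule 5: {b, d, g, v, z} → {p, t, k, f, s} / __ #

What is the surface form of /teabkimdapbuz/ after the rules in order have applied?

Rule 1 (stop-cluster a-epenthesis): /b/ and /k/ form a stop–stop cluster, so [a] is inserted between them. /p/ and /b/ form a stop–stop cluster, so [a] is inserted between them. /teabkimdapbuz/ → teabakimdapabuz.
Rule 2 (intervocalic voicing): /k/ is a voiceless obstruent between vowels /a/ and /i/, so it voices to [g]. /p/ is a voiceless obstruent between vowels /a/ and /a/, so it voices to [b]. /teabakimdapabuz/ → teabagimdababuz.
Rule 3 (regressive voicing assimilation): no segment meets the environment; /teabagimdababuz/ is unchanged.
Rule 4 (nasal place assimilation): /m/ precedes the alveolar consonant /d/, so it assimilates in place to [n]. /teabagimdababuz/ → teabagindababuz.
Rule 5 (final devoicing): /z/ is a voiced obstruent in word-final position, so it devoices to [s]. /teabagindababuz/ → teabagindababus.

teabagindababus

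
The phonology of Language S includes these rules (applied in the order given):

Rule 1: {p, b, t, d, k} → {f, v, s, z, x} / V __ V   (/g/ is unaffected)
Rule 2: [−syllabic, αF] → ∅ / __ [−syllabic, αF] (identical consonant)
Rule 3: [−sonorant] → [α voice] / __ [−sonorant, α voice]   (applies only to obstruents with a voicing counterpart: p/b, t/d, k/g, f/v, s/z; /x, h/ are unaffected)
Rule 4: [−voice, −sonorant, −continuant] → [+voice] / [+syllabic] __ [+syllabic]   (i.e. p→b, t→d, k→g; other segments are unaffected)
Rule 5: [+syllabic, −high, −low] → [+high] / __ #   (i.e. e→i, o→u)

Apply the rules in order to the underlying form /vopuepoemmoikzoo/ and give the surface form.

Rule 1 (intervocalic spirantization): /p/ is a stop between vowels /o/ and /u/, so it spirantizes to the fricative [f]. /p/ is a stop between vowels /e/ and /o/, so it spirantizes to the fricative [f]. /vopuepoemmoikzoo/ → vofuefoemmoikzoo.
Rule 2 (degemination): /mm/ is a geminate; the first /m/ deletes. /vofuefoemmoikzoo/ → vofuefoemoikzoo.
Rule 3 (regressive voicing assimilation): /k/ precedes the voiced obstruent /z/, so it voices to [g] by assimilation. /vofuefoemoikzoo/ → vofuefoemoigzoo.
Rule 4 (intervocalic voicing): no segment meets the environment; /vofuefoemoigzoo/ is unchanged.
Rule 5 (final vowel raising): /o/ is a mid vowel in word-final position, so it raises to [u]. /vofuefoemoigzoo/ → vofuefoemoigzou.

vofuefoemoigzou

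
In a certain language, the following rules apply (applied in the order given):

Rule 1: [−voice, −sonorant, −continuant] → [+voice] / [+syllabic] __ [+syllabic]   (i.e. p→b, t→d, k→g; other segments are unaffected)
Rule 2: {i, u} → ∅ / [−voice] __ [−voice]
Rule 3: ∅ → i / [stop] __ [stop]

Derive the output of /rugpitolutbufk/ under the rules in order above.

Rule 1 (intervocalic voicing): /t/ is a voiceless stop between vowels /i/ and /o/, so it voices to [d]. /rugpitolutbufk/ → rugpidolutbufk.
Rule 2 (high vowel syncope): no segment meets the environment; /rugpidolutbufk/ is unchanged.
Rule 3 (stop-cluster i-epenthesis): /g/ and /p/ form a stop–stop cluster, so [i] is inserted between them. /t/ and /b/ form a stop–stop cluster, so [i] is inserted between them. /rugpidolutbufk/ → rugipidolutibufk.

rugipidolutibufk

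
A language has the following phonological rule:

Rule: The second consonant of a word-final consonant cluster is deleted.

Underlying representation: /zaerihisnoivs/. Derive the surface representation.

/s/ is the second consonant of a word-final cluster /vs/, so it deletes.
The other instances of /z/, /r/, /h/, /s/, /n/, /v/ do not occur in the required environment and remain unchanged.
Surface form: [zaerihisnoiv].

zaerihisnoiv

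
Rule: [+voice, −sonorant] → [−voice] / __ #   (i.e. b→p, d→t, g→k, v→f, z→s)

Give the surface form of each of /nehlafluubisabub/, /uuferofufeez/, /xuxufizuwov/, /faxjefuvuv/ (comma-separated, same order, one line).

nehlafluubisabup, uuferofufees, xuxufizuwof, faxjefuvuf

/nehlafluubisabub/: /b/ is a voiced obstruent in word-final position, so it devoices to [p]. → [nehlafluubisabup].
/uuferofufeez/: /z/ is a voiced obstruent in word-final position, so it devoices to [s]. → [uuferofufees].
/xuxufizuwov/: /v/ is a voiced obstruent in word-final position, so it devoices to [f]. → [xuxufizuwof].
/faxjefuvuv/: /v/ is a voiced obstruent in word-final position, so it devoices to [f]. → [faxjefuvuf].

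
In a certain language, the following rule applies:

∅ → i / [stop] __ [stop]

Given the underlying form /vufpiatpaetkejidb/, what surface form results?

vufpiatipaetikejidib

/t/ and /p/ form a stop–stop cluster, so [i] is inserted between them.
/t/ and /k/ form a stop–stop cluster, so [i] is inserted between them.
/d/ and /b/ form a stop–stop cluster, so [i] is inserted between them.
Surface form: [vufpiatipaetikejidib].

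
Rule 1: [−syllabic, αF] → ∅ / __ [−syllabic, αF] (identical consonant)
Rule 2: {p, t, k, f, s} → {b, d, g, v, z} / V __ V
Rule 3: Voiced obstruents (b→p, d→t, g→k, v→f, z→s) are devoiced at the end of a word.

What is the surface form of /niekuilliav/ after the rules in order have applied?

Rule 1 (degemination): /ll/ is a geminate; the first /l/ deletes. /niekuilliav/ → niekuiliav.
Rule 2 (intervocalic voicing): /k/ is a voiceless obstruent between vowels /e/ and /u/, so it voices to [g]. /niekuiliav/ → nieguiliav.
Rule 3 (final devoicing): /v/ is a voiced obstruent in word-final position, so it devoices to [f]. /nieguiliav/ → nieguiliaf.

nieguiliaf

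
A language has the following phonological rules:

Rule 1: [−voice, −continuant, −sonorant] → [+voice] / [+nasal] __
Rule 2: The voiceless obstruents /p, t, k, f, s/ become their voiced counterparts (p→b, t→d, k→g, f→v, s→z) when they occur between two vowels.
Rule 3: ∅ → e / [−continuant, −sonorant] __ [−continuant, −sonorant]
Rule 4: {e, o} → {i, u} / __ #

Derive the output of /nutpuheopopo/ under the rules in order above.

nutepuheobobu

Rule 1 (post-nasal voicing): no segment meets the environment; /nutpuheopopo/ is unchanged.
Rule 2 (intervocalic voicing): /p/ is a voiceless obstruent between vowels /o/ and /o/, so it voices to [b]. /p/ is a voiceless obstruent between vowels /o/ and /o/, so it voices to [b]. /nutpuheopopo/ → nutpuheobobo.
Rule 3 (stop-cluster e-epenthesis): /t/ and /p/ form a stop–stop cluster, so [e] is inserted between them. /nutpuheobobo/ → nutepuheobobo.
Rule 4 (final vowel raising): /o/ is a mid vowel in word-final position, so it raises to [u]. /nutepuheobobo/ → nutepuheobobu.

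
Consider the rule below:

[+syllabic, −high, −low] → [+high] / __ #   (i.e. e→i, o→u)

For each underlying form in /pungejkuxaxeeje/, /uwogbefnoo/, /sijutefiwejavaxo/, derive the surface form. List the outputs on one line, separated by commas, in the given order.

/pungejkuxaxeeje/: /e/ is a mid vowel in word-final position, so it raises to [i]. → [pungejkuxaxeeji].
/uwogbefnoo/: /o/ is a mid vowel in word-final position, so it raises to [u]. → [uwogbefnou].
/sijutefiwejavaxo/: /o/ is a mid vowel in word-final position, so it raises to [u]. → [sijutefiwejavaxu].

pungejkuxaxeeji, uwogbefnou, sijutefiwejavaxu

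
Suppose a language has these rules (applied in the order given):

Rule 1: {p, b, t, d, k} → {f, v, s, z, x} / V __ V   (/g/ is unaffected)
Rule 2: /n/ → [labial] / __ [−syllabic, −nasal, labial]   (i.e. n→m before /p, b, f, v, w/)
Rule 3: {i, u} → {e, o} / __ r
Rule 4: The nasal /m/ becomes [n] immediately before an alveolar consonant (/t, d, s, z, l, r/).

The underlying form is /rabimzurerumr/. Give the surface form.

Rule 1 (intervocalic spirantization): /b/ is a stop between vowels /a/ and /i/, so it spirantizes to the fricative [v]. /rabimzurerumr/ → ravimzurerumr.
Rule 2 (nasal place assimilation): no segment meets the environment; /ravimzurerumr/ is unchanged.
Rule 3 (pre-rhotic lowering): /u/ is a high vowel immediately before /r/, so it lowers to [o]. /ravimzurerumr/ → ravimzorerumr.
Rule 4 (nasal place assimilation): /m/ precedes the alveolar consonant /z/, so it assimilates in place to [n]. /m/ precedes the alveolar consonant /r/, so it assimilates in place to [n]. /ravimzorerumr/ → ravinzorerunr.

ravinzorerunr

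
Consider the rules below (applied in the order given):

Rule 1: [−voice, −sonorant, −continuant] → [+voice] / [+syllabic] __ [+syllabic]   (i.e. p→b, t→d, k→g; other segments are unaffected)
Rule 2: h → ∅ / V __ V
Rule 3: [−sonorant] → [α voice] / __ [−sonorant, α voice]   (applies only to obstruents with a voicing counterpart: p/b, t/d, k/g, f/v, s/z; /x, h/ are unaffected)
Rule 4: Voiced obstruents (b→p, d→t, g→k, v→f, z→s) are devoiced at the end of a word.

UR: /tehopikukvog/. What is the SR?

teobigugvok

Rule 1 (intervocalic voicing): /p/ is a voiceless stop between vowels /o/ and /i/, so it voices to [b]. /k/ is a voiceless stop between vowels /i/ and /u/, so it voices to [g]. /tehopikukvog/ → tehobigukvog.
Rule 2 (intervocalic h-deletion): /h/ occurs between vowels /e/ and /o/, so it deletes. /tehobigukvog/ → teobigukvog.
Rule 3 (regressive voicing assimilation): /k/ precedes the voiced obstruent /v/, so it voices to [g] by assimilation. /teobigukvog/ → teobigugvog.
Rule 4 (final devoicing): /g/ is a voiced obstruent in word-final position, so it devoices to [k]. /teobigugvog/ → teobigugvok.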